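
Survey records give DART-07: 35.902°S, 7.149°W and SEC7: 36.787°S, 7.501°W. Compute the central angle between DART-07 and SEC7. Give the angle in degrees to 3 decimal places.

Δφ = -0.8850°,  Δλ = -0.3520°
a = sin²(Δφ/2) + cos φ₁ cos φ₂ sin²(Δλ/2) = 0.000066
c = 2·arcsin(√a) = 0.016219 rad = 0.9293°

0.929°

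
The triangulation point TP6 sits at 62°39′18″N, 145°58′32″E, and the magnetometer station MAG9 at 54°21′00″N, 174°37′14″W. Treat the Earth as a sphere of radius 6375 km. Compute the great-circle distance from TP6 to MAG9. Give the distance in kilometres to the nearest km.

2423 km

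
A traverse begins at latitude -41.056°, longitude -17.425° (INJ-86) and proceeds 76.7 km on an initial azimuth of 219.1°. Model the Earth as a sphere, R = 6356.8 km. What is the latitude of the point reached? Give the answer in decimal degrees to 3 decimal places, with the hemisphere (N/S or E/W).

δ = d/R = 76.7/6356.8 = 0.012066 rad
φ₂ = arcsin(sin φ₁ cos δ + cos φ₁ sin δ cos θ)
   = arcsin(-0.65680·0.99993 + 0.75407·0.01207·-0.77605) = -41.59103°
λ₂ = λ₁ + atan2(sin θ sin δ cos φ₁, cos δ − sin φ₁ sin φ₂) = -18.00796°

41.591°S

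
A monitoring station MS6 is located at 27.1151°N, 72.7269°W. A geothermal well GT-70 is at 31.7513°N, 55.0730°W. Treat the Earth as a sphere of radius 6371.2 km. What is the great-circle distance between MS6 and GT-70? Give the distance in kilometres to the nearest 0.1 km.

1783.3 km

Δφ = 4.6362°,  Δλ = 17.6539°
a = sin²(Δφ/2) + cos φ₁ cos φ₂ sin²(Δλ/2) = 0.019458
c = 2·arcsin(√a) = 0.279899 rad = 16.0370°
d = R·c = 6371.2 × 0.279899 = 1783.3 km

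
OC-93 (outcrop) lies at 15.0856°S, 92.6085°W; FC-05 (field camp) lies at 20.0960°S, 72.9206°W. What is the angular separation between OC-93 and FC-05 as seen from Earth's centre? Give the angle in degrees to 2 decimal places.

Δφ = -5.0104°,  Δλ = 19.6879°
a = sin²(Δφ/2) + cos φ₁ cos φ₂ sin²(Δλ/2) = 0.028414
c = 2·arcsin(√a) = 0.338748 rad = 19.4088°

19.41°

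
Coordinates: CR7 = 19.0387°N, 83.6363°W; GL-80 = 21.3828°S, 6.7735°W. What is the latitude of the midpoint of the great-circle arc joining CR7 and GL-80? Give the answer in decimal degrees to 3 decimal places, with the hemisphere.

Bx = cos φ₂ cos Δλ = 0.211639,  By = cos φ₂ sin Δλ = 0.906795
φₘ = atan2(sin φ₁ + sin φ₂, √((cos φ₁ + Bx)² + By²)) = -1.49604°
λₘ = λ₁ + atan2(By, cos φ₁ + Bx) = -45.54732°

1.496°S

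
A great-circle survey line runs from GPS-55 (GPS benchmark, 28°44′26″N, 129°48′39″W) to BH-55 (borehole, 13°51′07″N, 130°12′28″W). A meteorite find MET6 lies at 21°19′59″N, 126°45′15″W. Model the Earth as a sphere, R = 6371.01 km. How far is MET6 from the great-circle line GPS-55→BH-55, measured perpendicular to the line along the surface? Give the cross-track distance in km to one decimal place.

337.9 km

GPS-55: φ = +28.74056°, λ = -129.81083°
BH-55: φ = +13.85194°, λ = -130.20778°
MET6: φ = +21.33306°, λ = -126.75417°
δ₁₃ = central angle GPS-55→MET6 = 0.138006 rad  (haversine)
θ₁₃ = bearing GPS-55→MET6 = 158.835°,  θ₁₂ = bearing GPS-55→BH-55 = 181.500°
dₓₜ = R·arcsin(sin δ₁₃ · sin(θ₁₃ − θ₁₂)) = 6371.01·arcsin(0.13757·sin(-22.665°)) = -337.888 km
|dₓₜ| = 337.888 km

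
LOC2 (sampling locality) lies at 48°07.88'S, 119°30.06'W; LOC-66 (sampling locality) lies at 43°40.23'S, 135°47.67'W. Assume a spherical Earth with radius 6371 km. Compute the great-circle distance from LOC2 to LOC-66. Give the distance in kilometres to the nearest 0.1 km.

1351.6 km

LOC2: φ = -48.13133°, λ = -119.50100°
LOC-66: φ = -43.67050°, λ = -135.79450°
Δφ = 4.4608°,  Δλ = -16.2935°
a = sin²(Δφ/2) + cos φ₁ cos φ₂ sin²(Δλ/2) = 0.011209
c = 2·arcsin(√a) = 0.212145 rad = 12.1550°
d = R·c = 6371 × 0.212145 = 1351.6 km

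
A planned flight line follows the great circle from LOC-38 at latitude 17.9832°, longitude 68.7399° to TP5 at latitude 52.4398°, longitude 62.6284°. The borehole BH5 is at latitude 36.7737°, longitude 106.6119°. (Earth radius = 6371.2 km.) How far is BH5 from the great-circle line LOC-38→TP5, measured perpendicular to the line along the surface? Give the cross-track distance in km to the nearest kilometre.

3567 km

δ₁₃ = central angle LOC-38→BH5 = 0.666096 rad  (haversine)
θ₁₃ = bearing LOC-38→BH5 = 52.730°,  θ₁₂ = bearing LOC-38→TP5 = 353.469°
dₓₜ = R·arcsin(sin δ₁₃ · sin(θ₁₃ − θ₁₂)) = 6371.2·arcsin(0.61792·sin(-300.738°)) = 3567.297 km
|dₓₜ| = 3567.297 km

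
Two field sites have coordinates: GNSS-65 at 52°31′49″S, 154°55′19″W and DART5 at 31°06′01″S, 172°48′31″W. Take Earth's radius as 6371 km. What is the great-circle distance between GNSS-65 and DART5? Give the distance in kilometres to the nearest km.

2789 km

GNSS-65: φ = -52.53028°, λ = -154.92194°
DART5: φ = -31.10028°, λ = -172.80861°
Δφ = 21.4300°,  Δλ = -17.8867°
a = sin²(Δφ/2) + cos φ₁ cos φ₂ sin²(Δλ/2) = 0.047156
c = 2·arcsin(√a) = 0.437798 rad = 25.0840°
d = R·c = 6371 × 0.437798 = 2789.2 km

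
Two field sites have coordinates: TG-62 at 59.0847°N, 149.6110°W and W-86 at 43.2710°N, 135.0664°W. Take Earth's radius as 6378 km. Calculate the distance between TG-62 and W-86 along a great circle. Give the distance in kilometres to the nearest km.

2022 km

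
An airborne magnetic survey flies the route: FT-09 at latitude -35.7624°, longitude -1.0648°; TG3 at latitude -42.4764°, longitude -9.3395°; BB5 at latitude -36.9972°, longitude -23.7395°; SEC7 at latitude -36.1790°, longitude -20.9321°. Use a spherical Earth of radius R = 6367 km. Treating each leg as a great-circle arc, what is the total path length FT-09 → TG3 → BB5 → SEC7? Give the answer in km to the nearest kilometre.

2668 km

FT-09→TG3: c = 0.161970 rad, d = 1031.26 km
TG3→BB5: c = 0.215243 rad, d = 1370.45 km
BB5→SEC7: c = 0.041852 rad, d = 266.47 km
Total = 1031.26 + 1370.45 + 266.47 = 2668.19 km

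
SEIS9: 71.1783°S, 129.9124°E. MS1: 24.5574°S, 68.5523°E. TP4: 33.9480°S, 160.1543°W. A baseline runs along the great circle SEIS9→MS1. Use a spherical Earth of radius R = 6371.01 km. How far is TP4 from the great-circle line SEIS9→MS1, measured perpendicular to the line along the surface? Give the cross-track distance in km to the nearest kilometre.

2217 km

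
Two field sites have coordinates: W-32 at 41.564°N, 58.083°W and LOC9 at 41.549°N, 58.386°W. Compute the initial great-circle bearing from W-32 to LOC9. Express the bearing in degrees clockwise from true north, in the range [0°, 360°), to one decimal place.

Δλ = -0.3030°
y = sin Δλ · cos φ₂ = -0.003958
x = cos φ₁ sin φ₂ − sin φ₁ cos φ₂ cos Δλ = -0.000255
θ = atan2(y, x) = -93.6845° → 266.3155° (mod 360°)

266.3°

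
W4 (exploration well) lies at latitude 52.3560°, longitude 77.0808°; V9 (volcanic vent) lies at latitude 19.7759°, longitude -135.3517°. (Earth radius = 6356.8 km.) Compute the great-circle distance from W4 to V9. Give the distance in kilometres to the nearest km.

11377 km

Δφ = -32.5801°,  Δλ = 147.5675°
a = sin²(Δφ/2) + cos φ₁ cos φ₂ sin²(Δλ/2) = 0.608591
c = 2·arcsin(√a) = 1.789723 rad = 102.5436°
d = R·c = 6356.8 × 1.789723 = 11376.9 km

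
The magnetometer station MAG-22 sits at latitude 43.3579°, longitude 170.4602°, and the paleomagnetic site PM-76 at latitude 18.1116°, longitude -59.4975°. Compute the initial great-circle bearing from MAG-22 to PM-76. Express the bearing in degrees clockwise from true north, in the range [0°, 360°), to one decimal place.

Δλ = 130.0423°
y = sin Δλ · cos φ₂ = 0.727638
x = cos φ₁ sin φ₂ − sin φ₁ cos φ₂ cos Δλ = 0.645838
θ = atan2(y, x) = 48.4083° → 48.4083° (mod 360°)

48.4°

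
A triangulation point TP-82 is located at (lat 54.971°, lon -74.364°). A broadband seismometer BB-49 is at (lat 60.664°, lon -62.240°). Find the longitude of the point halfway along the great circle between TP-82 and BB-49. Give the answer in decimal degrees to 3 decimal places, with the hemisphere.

68.783°W

Bx = cos φ₂ cos Δλ = 0.479003,  By = cos φ₂ sin Δλ = 0.102899
φₘ = atan2(sin φ₁ + sin φ₂, √((cos φ₁ + Bx)² + By²)) = 57.96125°
λₘ = λ₁ + atan2(By, cos φ₁ + Bx) = -68.78274°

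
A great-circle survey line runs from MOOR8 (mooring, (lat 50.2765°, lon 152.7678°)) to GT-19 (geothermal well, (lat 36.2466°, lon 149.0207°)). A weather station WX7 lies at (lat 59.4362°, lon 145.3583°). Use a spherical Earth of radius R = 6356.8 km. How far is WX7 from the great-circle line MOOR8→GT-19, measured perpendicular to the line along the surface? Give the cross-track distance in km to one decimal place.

δ₁₃ = central angle MOOR8→WX7 = 0.176097 rad  (haversine)
θ₁₃ = bearing MOOR8→WX7 = 338.018°,  θ₁₂ = bearing MOOR8→GT-19 = 192.331°
dₓₜ = R·arcsin(sin δ₁₃ · sin(θ₁₃ − θ₁₂)) = 6356.8·arcsin(0.17519·sin(145.687°)) = 628.799 km
|dₓₜ| = 628.799 km

628.8 km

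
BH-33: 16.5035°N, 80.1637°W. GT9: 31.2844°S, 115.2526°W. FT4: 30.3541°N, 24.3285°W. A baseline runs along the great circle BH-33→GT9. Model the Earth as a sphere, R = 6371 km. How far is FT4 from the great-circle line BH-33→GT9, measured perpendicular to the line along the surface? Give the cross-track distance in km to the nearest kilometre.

2508 km

δ₁₃ = central angle BH-33→FT4 = 0.917025 rad  (haversine)
θ₁₃ = bearing BH-33→FT4 = 64.089°,  θ₁₂ = bearing BH-33→GT9 = 215.195°
dₓₜ = R·arcsin(sin δ₁₃ · sin(θ₁₃ − θ₁₂)) = 6371·arcsin(0.79380·sin(-151.106°)) = -2507.936 km
|dₓₜ| = 2507.936 km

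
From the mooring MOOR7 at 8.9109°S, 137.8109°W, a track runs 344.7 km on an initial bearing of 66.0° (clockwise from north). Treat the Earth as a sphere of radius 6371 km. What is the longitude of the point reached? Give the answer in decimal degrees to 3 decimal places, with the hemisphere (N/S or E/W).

δ = d/R = 344.7/6371 = 0.054105 rad
φ₂ = arcsin(sin φ₁ cos δ + cos φ₁ sin δ cos θ)
   = arcsin(-0.15490·0.99854 + 0.98793·0.05408·0.40674) = -7.63961°
λ₂ = λ₁ + atan2(sin θ sin δ cos φ₁, cos δ − sin φ₁ sin φ₂) = -134.95379°

134.954°W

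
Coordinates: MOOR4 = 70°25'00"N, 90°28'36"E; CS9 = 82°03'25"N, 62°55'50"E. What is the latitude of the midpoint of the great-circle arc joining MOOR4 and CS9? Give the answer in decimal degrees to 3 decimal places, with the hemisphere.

76.551°N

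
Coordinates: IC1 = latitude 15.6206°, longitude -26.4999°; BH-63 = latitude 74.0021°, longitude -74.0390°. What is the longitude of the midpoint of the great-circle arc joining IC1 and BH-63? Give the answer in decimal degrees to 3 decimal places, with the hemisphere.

Bx = cos φ₂ cos Δλ = 0.186055,  By = cos φ₂ sin Δλ = -0.203322
φₘ = atan2(sin φ₁ + sin φ₂, √((cos φ₁ + Bx)² + By²)) = 46.51879°
λₘ = λ₁ + atan2(By, cos φ₁ + Bx) = -36.53380°

36.534°W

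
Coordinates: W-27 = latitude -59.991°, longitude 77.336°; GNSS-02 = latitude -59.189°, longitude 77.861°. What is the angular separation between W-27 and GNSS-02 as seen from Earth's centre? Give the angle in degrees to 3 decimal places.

0.845°

Δφ = 0.8020°,  Δλ = 0.5250°
a = sin²(Δφ/2) + cos φ₁ cos φ₂ sin²(Δλ/2) = 0.000054
c = 2·arcsin(√a) = 0.014746 rad = 0.8449°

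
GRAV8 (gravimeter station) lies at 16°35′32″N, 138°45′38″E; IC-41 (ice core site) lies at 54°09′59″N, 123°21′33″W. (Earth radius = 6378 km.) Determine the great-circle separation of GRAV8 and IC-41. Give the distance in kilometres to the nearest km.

9029 km

GRAV8: φ = +16.59222°, λ = +138.76056°
IC-41: φ = +54.16639°, λ = -123.35917°
Δφ = 37.5742°,  Δλ = 97.8803°
a = sin²(Δφ/2) + cos φ₁ cos φ₂ sin²(Δλ/2) = 0.422707
c = 2·arcsin(√a) = 1.415589 rad = 81.1073°
d = R·c = 6378 × 1.415589 = 9028.6 km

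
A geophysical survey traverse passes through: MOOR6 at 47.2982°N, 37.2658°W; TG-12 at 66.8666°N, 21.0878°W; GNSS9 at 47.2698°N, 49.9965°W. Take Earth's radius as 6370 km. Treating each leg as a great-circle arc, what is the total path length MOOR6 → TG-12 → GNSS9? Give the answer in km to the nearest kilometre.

5109 km

MOOR6→TG-12: c = 0.371754 rad, d = 2368.08 km
TG-12→GNSS9: c = 0.430259 rad, d = 2740.75 km
Total = 2368.08 + 2740.75 = 5108.83 km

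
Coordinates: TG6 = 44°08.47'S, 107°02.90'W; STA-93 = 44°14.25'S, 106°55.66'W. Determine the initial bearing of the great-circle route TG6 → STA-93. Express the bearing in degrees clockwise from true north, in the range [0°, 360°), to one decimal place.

138.1°

TG6: φ = -44.14117°, λ = -107.04833°
STA-93: φ = -44.23750°, λ = -106.92767°
Δλ = 0.1207°
y = sin Δλ · cos φ₂ = 0.001509
x = cos φ₁ sin φ₂ − sin φ₁ cos φ₂ cos Δλ = -0.001682
θ = atan2(y, x) = 138.1131° → 138.1131° (mod 360°)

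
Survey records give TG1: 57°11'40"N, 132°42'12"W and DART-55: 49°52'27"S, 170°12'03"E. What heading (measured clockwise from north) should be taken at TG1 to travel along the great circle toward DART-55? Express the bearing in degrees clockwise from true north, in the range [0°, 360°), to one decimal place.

TG1: φ = +57.19444°, λ = -132.70333°
DART-55: φ = -49.87417°, λ = +170.20083°
Δλ = -57.0958°
y = sin Δλ · cos φ₂ = -0.541083
x = cos φ₁ sin φ₂ − sin φ₁ cos φ₂ cos Δλ = -0.708532
θ = atan2(y, x) = -142.6322° → 217.3678° (mod 360°)

217.4°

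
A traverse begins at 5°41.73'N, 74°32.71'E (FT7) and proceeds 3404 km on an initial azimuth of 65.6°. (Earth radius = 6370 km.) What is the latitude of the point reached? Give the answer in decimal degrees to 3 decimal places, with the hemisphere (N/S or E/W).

FT7: φ = +5.69550°, λ = +74.54517°
δ = d/R = 3404/6370 = 0.534380 rad
φ₂ = arcsin(sin φ₁ cos δ + cos φ₁ sin δ cos θ)
   = arcsin(0.09924·0.86058 + 0.99506·0.50931·0.41310) = 17.14341°
λ₂ = λ₁ + atan2(sin θ sin δ cos φ₁, cos δ − sin φ₁ sin φ₂) = 103.58278°

17.143°N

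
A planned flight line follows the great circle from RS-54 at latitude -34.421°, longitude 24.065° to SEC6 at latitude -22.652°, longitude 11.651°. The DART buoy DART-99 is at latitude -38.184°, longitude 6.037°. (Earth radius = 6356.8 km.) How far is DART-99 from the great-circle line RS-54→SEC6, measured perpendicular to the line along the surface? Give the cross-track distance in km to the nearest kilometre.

δ₁₃ = central angle RS-54→DART-99 = 0.261470 rad  (haversine)
θ₁₃ = bearing RS-54→DART-99 = 250.228°,  θ₁₂ = bearing RS-54→SEC6 = 314.028°
dₓₜ = R·arcsin(sin δ₁₃ · sin(θ₁₃ − θ₁₂)) = 6356.8·arcsin(0.25850·sin(-63.799°)) = -1487.949 km
|dₓₜ| = 1487.949 km

1488 km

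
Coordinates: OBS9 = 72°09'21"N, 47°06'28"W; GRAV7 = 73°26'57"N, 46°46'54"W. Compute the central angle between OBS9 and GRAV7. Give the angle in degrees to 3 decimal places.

OBS9: φ = +72.15583°, λ = -47.10778°
GRAV7: φ = +73.44917°, λ = -46.78167°
Δφ = 1.2933°,  Δλ = 0.3261°
a = sin²(Δφ/2) + cos φ₁ cos φ₂ sin²(Δλ/2) = 0.000128
c = 2·arcsin(√a) = 0.022635 rad = 1.2969°

1.297°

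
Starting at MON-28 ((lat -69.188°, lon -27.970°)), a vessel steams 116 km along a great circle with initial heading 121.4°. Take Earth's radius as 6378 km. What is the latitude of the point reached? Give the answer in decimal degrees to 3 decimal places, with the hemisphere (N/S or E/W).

69.712°S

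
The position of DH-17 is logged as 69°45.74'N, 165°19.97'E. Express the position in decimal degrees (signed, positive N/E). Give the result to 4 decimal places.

lat: 69.7623° N → +69.7623°
lon: 165.3328° E → +165.3328°

+69.7623°, +165.3328°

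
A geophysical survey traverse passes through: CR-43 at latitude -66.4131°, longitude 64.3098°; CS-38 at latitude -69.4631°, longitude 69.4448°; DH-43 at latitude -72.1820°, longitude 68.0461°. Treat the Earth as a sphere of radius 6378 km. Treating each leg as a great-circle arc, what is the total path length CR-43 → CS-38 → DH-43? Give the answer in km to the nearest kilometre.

CR-43→CS-38: c = 0.062937 rad, d = 401.41 km
CS-38→DH-43: c = 0.048123 rad, d = 306.93 km
Total = 401.41 + 306.93 = 708.34 km

708 km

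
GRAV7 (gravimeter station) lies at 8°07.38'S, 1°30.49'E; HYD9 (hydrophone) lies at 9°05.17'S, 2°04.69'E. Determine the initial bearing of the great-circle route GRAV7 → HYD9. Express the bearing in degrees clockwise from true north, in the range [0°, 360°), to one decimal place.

GRAV7: φ = -8.12300°, λ = +1.50817°
HYD9: φ = -9.08617°, λ = +2.07817°
Δλ = 0.5700°
y = sin Δλ · cos φ₂ = 0.009823
x = cos φ₁ sin φ₂ − sin φ₁ cos φ₂ cos Δλ = -0.016817
θ = atan2(y, x) = 149.7087° → 149.7087° (mod 360°)

149.7°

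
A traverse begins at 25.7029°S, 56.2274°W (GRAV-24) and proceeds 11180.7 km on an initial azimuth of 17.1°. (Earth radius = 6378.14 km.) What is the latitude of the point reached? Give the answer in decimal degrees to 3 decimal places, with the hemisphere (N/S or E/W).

δ = d/R = 11180.7/6378.14 = 1.752972 rad
φ₂ = arcsin(sin φ₁ cos δ + cos φ₁ sin δ cos θ)
   = arcsin(-0.43370·-0.18117 + 0.90106·0.98345·0.95579) = 67.75062°
λ₂ = λ₁ + atan2(sin θ sin δ cos φ₁, cos δ − sin φ₁ sin φ₂) = -6.43399°

67.751°N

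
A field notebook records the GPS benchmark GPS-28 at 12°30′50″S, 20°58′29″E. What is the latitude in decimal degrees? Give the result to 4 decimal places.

12° + 30′/60 + 50″/3600 = 12 + 0.50000 + 0.01389 = 12.5139°

12.5139°S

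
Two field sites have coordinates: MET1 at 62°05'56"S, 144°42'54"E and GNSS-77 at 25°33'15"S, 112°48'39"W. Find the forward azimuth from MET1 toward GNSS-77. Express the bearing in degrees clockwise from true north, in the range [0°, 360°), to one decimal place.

113.0°

MET1: φ = -62.09889°, λ = +144.71500°
GNSS-77: φ = -25.55417°, λ = -112.81083°
Δλ = 102.4742°
y = sin Δλ · cos φ₂ = 0.880881
x = cos φ₁ sin φ₂ − sin φ₁ cos φ₂ cos Δλ = -0.374073
θ = atan2(y, x) = 113.0089° → 113.0089° (mod 360°)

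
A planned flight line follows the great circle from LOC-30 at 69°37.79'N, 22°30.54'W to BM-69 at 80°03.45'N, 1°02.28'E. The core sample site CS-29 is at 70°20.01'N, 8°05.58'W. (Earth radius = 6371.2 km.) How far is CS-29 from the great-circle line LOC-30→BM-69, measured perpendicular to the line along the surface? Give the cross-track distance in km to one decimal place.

456.2 km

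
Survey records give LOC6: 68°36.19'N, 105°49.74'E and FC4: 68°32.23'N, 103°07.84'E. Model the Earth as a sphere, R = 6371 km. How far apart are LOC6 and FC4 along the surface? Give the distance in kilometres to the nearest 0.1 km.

LOC6: φ = +68.60317°, λ = +105.82900°
FC4: φ = +68.53717°, λ = +103.13067°
Δφ = -0.0660°,  Δλ = -2.6983°
a = sin²(Δφ/2) + cos φ₁ cos φ₂ sin²(Δλ/2) = 0.000074
c = 2·arcsin(√a) = 0.017244 rad = 0.9880°
d = R·c = 6371 × 0.017244 = 109.9 km

109.9 km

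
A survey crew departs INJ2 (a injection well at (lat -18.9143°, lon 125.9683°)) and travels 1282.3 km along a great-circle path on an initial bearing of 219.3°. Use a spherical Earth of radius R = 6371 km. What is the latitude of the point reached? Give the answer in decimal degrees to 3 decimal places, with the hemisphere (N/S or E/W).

27.643°S

δ = d/R = 1282.3/6371 = 0.201271 rad
φ₂ = arcsin(sin φ₁ cos δ + cos φ₁ sin δ cos θ)
   = arcsin(-0.32415·0.97981 + 0.94600·0.19992·-0.77384) = -27.64288°
λ₂ = λ₁ + atan2(sin θ sin δ cos φ₁, cos δ − sin φ₁ sin φ₂) = 117.75042°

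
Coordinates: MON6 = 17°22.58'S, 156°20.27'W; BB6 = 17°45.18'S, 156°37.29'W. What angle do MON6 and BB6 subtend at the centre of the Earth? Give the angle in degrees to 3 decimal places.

0.464°

MON6: φ = -17.37633°, λ = -156.33783°
BB6: φ = -17.75300°, λ = -156.62150°
Δφ = -0.3767°,  Δλ = -0.2837°
a = sin²(Δφ/2) + cos φ₁ cos φ₂ sin²(Δλ/2) = 0.000016
c = 2·arcsin(√a) = 0.008093 rad = 0.4637°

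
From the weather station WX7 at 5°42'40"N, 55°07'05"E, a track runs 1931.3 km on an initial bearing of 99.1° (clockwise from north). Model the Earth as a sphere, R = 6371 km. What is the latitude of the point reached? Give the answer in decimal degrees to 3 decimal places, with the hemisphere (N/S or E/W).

2.751°N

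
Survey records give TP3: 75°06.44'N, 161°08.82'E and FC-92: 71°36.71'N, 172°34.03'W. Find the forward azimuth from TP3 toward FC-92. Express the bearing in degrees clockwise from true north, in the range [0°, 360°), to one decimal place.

101.9°

TP3: φ = +75.10733°, λ = +161.14700°
FC-92: φ = +71.61183°, λ = -172.56717°
Δλ = 26.2858°
y = sin Δλ · cos φ₂ = 0.139698
x = cos φ₁ sin φ₂ − sin φ₁ cos φ₂ cos Δλ = -0.029447
θ = atan2(y, x) = 101.9030° → 101.9030° (mod 360°)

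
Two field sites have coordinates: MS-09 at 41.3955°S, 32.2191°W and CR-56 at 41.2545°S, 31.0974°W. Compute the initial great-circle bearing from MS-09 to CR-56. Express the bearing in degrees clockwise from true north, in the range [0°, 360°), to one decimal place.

80.9°

Δλ = 1.1217°
y = sin Δλ · cos φ₂ = 0.014717
x = cos φ₁ sin φ₂ − sin φ₁ cos φ₂ cos Δλ = 0.002366
θ = atan2(y, x) = 80.8683° → 80.8683° (mod 360°)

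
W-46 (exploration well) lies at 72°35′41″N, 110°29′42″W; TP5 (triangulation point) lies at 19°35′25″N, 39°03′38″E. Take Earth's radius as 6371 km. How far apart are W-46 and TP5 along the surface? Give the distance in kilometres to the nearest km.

9517 km

W-46: φ = +72.59472°, λ = -110.49500°
TP5: φ = +19.59028°, λ = +39.06056°
Δφ = -53.0044°,  Δλ = 149.5556°
a = sin²(Δφ/2) + cos φ₁ cos φ₂ sin²(Δλ/2) = 0.461509
c = 2·arcsin(√a) = 1.493738 rad = 85.5849°
d = R·c = 6371 × 1.493738 = 9516.6 km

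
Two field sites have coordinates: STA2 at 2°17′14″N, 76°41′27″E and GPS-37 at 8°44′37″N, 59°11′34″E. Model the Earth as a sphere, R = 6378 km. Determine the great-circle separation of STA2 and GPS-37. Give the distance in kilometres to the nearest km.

STA2: φ = +2.28722°, λ = +76.69083°
GPS-37: φ = +8.74361°, λ = +59.19278°
Δφ = 6.4564°,  Δλ = -17.4981°
a = sin²(Δφ/2) + cos φ₁ cos φ₂ sin²(Δλ/2) = 0.026020
c = 2·arcsin(√a) = 0.324033 rad = 18.5657°
d = R·c = 6378 × 0.324033 = 2066.7 km

2067 km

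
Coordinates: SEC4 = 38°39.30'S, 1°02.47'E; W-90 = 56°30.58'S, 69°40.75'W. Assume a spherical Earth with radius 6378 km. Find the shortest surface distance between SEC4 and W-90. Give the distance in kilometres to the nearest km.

SEC4: φ = -38.65500°, λ = +1.04117°
W-90: φ = -56.50967°, λ = -69.67917°
Δφ = -17.8547°,  Δλ = -70.7203°
a = sin²(Δφ/2) + cos φ₁ cos φ₂ sin²(Δλ/2) = 0.168397
c = 2·arcsin(√a) = 0.845703 rad = 48.4552°
d = R·c = 6378 × 0.845703 = 5393.9 km

5394 km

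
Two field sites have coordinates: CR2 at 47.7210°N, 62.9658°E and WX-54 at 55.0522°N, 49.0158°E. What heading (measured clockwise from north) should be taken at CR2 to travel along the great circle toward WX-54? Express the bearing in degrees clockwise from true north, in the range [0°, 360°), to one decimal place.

315.4°

Δλ = -13.9500°
y = sin Δλ · cos φ₂ = -0.138095
x = cos φ₁ sin φ₂ − sin φ₁ cos φ₂ cos Δλ = 0.140105
θ = atan2(y, x) = -44.5861° → 315.4139° (mod 360°)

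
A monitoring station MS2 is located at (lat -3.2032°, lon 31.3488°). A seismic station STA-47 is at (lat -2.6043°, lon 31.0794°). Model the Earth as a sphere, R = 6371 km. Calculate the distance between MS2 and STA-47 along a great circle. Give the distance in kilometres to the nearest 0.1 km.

Δφ = 0.5989°,  Δλ = -0.2694°
a = sin²(Δφ/2) + cos φ₁ cos φ₂ sin²(Δλ/2) = 0.000033
c = 2·arcsin(√a) = 0.011459 rad = 0.6566°
d = R·c = 6371 × 0.011459 = 73.0 km

73.0 km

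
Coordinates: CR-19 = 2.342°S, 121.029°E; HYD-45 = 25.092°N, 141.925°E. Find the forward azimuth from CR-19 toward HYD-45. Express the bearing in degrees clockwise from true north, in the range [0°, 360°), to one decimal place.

Δλ = 20.8960°
y = sin Δλ · cos φ₂ = 0.323013
x = cos φ₁ sin φ₂ − sin φ₁ cos φ₂ cos Δλ = 0.458293
θ = atan2(y, x) = 35.1769° → 35.1769° (mod 360°)

35.2°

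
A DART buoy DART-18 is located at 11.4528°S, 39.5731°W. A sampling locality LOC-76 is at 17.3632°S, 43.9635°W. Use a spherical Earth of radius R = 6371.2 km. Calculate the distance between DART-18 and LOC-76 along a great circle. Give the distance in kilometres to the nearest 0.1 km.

809.5 km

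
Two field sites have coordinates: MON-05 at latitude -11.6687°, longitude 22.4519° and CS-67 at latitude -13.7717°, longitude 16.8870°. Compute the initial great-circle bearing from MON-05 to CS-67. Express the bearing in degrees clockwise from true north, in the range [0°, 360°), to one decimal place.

Δλ = -5.5649°
y = sin Δλ · cos φ₂ = -0.094185
x = cos φ₁ sin φ₂ − sin φ₁ cos φ₂ cos Δλ = -0.037622
θ = atan2(y, x) = -111.7740° → 248.2260° (mod 360°)

248.2°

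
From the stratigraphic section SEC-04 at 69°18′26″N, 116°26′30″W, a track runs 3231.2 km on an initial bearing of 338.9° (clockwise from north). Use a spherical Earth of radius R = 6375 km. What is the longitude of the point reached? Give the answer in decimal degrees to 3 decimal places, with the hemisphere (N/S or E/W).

SEC-04: φ = +69.30722°, λ = -116.44167°
δ = d/R = 3231.2/6375 = 0.506855 rad
φ₂ = arcsin(sin φ₁ cos δ + cos φ₁ sin δ cos θ)
   = arcsin(0.93549·0.87428 + 0.35336·0.48543·0.93295) = 77.93315°
λ₂ = λ₁ + atan2(sin θ sin δ cos φ₁, cos δ − sin φ₁ sin φ₂) = 120.27100°

120.271°E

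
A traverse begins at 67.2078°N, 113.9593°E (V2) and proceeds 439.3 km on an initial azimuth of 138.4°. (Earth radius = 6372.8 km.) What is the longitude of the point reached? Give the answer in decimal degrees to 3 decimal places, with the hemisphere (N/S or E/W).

119.975°E

δ = d/R = 439.3/6372.8 = 0.068934 rad
φ₂ = arcsin(sin φ₁ cos δ + cos φ₁ sin δ cos θ)
   = arcsin(0.92192·0.99763 + 0.38739·0.06888·-0.74780) = 64.12822°
λ₂ = λ₁ + atan2(sin θ sin δ cos φ₁, cos δ − sin φ₁ sin φ₂) = 119.97497°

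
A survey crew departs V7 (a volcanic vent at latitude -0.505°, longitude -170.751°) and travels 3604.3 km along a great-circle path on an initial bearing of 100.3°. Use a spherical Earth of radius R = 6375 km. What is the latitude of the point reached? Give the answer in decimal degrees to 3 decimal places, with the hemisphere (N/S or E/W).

δ = d/R = 3604.3/6375 = 0.565380 rad
φ₂ = arcsin(sin φ₁ cos δ + cos φ₁ sin δ cos θ)
   = arcsin(-0.00881·0.84438 + 0.99996·0.53574·-0.17880) = -5.92517°
λ₂ = λ₁ + atan2(sin θ sin δ cos φ₁, cos δ − sin φ₁ sin φ₂) = -138.74995°

5.925°S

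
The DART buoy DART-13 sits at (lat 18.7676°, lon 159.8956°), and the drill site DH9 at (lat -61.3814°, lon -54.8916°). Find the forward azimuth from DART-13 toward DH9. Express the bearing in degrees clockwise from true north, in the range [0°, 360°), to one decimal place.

Δλ = 145.2128°
y = sin Δλ · cos φ₂ = 0.273271
x = cos φ₁ sin φ₂ − sin φ₁ cos φ₂ cos Δλ = -0.704595
θ = atan2(y, x) = 158.8017° → 158.8017° (mod 360°)

158.8°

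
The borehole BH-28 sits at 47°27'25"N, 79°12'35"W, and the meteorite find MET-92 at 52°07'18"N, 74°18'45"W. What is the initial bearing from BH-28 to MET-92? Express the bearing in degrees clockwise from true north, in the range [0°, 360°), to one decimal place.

32.3°

BH-28: φ = +47.45694°, λ = -79.20972°
MET-92: φ = +52.12167°, λ = -74.31250°
Δλ = 4.8972°
y = sin Δλ · cos φ₂ = 0.052415
x = cos φ₁ sin φ₂ − sin φ₁ cos φ₂ cos Δλ = 0.082976
θ = atan2(y, x) = 32.2802° → 32.2802° (mod 360°)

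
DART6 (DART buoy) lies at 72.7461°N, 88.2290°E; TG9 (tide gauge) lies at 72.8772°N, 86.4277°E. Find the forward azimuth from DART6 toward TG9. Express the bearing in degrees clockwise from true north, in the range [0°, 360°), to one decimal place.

Δλ = -1.8013°
y = sin Δλ · cos φ₂ = -0.009255
x = cos φ₁ sin φ₂ − sin φ₁ cos φ₂ cos Δλ = 0.002427
θ = atan2(y, x) = -75.3049° → 284.6951° (mod 360°)

284.7°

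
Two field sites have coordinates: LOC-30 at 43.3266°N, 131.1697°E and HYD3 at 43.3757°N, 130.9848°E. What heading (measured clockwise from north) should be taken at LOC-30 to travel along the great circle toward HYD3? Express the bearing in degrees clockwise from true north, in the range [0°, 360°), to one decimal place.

Δλ = -0.1849°
y = sin Δλ · cos φ₂ = -0.002346
x = cos φ₁ sin φ₂ − sin φ₁ cos φ₂ cos Δλ = 0.000860
θ = atan2(y, x) = -69.8751° → 290.1249° (mod 360°)

290.1°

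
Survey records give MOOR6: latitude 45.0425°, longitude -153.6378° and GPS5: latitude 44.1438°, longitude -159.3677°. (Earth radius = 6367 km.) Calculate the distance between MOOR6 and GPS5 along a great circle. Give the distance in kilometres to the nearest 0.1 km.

464.2 km

Δφ = -0.8987°,  Δλ = -5.7299°
a = sin²(Δφ/2) + cos φ₁ cos φ₂ sin²(Δλ/2) = 0.001328
c = 2·arcsin(√a) = 0.072905 rad = 4.1771°
d = R·c = 6367 × 0.072905 = 464.2 km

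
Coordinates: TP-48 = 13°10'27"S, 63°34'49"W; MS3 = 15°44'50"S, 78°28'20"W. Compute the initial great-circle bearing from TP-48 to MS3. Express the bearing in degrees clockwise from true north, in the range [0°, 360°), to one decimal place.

TP-48: φ = -13.17417°, λ = -63.58028°
MS3: φ = -15.74722°, λ = -78.47222°
Δλ = -14.8919°
y = sin Δλ · cos φ₂ = -0.247351
x = cos φ₁ sin φ₂ − sin φ₁ cos φ₂ cos Δλ = -0.052261
θ = atan2(y, x) = -101.9301° → 258.0699° (mod 360°)

258.1°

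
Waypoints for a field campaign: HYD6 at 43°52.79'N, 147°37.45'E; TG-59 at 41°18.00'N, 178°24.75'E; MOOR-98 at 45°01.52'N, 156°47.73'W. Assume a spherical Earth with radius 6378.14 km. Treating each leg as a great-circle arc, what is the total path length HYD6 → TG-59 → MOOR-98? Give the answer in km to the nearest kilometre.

4572 km

HYD6: φ = +43.87983°, λ = +147.62417°
TG-59: φ = +41.30000°, λ = +178.41250°
MOOR-98: φ = +45.02533°, λ = -156.79550°
HYD6→TG-59: c = 0.395851 rad, d = 2524.79 km
TG-59→MOOR-98: c = 0.320909 rad, d = 2046.81 km
Total = 2524.79 + 2046.81 = 4571.60 km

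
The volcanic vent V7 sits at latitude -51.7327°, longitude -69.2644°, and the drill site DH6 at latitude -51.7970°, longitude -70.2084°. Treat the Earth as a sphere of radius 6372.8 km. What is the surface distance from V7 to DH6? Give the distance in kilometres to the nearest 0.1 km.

Δφ = -0.0643°,  Δλ = -0.9440°
a = sin²(Δφ/2) + cos φ₁ cos φ₂ sin²(Δλ/2) = 0.000026
c = 2·arcsin(√a) = 0.010258 rad = 0.5878°
d = R·c = 6372.8 × 0.010258 = 65.4 km

65.4 km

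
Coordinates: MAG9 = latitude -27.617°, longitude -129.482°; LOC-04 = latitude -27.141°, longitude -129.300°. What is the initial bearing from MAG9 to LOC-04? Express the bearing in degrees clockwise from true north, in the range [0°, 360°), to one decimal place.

18.8°

Δλ = 0.1820°
y = sin Δλ · cos φ₂ = 0.002827
x = cos φ₁ sin φ₂ − sin φ₁ cos φ₂ cos Δλ = 0.008306
θ = atan2(y, x) = 18.7955° → 18.7955° (mod 360°)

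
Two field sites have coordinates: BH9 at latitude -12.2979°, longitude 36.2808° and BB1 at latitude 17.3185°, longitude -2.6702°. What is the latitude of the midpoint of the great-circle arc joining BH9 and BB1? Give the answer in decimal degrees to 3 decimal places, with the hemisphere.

2.662°N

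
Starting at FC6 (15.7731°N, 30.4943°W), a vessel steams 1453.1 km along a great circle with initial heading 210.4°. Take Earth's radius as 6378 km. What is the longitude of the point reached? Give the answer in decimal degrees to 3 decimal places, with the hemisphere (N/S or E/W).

δ = d/R = 1453.1/6378 = 0.227830 rad
φ₂ = arcsin(sin φ₁ cos δ + cos φ₁ sin δ cos θ)
   = arcsin(0.27183·0.97416 + 0.96235·0.22586·-0.86251) = 4.43503°
λ₂ = λ₁ + atan2(sin θ sin δ cos φ₁, cos δ − sin φ₁ sin φ₂) = -37.07706°

37.077°W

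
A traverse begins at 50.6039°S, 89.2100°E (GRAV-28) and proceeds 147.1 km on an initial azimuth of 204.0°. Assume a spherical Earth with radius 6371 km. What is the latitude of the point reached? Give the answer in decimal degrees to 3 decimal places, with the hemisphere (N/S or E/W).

δ = d/R = 147.1/6371 = 0.023089 rad
φ₂ = arcsin(sin φ₁ cos δ + cos φ₁ sin δ cos θ)
   = arcsin(-0.77278·0.99973 + 0.63468·0.02309·-0.91355) = -51.80926°
λ₂ = λ₁ + atan2(sin θ sin δ cos φ₁, cos δ − sin φ₁ sin φ₂) = 88.33977°

51.809°S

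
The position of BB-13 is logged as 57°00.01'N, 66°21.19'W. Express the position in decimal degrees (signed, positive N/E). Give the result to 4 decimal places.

lat: 57.0002° N → +57.0002°
lon: 66.3532° W → -66.3532°

+57.0002°, -66.3532°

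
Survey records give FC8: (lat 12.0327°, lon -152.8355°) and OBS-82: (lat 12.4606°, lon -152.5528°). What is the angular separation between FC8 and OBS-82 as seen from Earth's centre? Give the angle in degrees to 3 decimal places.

0.509°

Δφ = 0.4279°,  Δλ = 0.2827°
a = sin²(Δφ/2) + cos φ₁ cos φ₂ sin²(Δλ/2) = 0.000020
c = 2·arcsin(√a) = 0.008890 rad = 0.5093°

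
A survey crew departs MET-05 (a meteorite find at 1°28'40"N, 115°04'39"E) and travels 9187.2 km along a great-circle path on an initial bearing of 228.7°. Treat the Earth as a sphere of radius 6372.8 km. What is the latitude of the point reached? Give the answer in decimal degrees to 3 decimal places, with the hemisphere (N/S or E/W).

MET-05: φ = +1.47778°, λ = +115.07750°
δ = d/R = 9187.2/6372.8 = 1.441627 rad
φ₂ = arcsin(sin φ₁ cos δ + cos φ₁ sin δ cos θ)
   = arcsin(0.02579·0.12881 + 0.99967·0.99167·-0.66000) = -40.61430°
λ₂ = λ₁ + atan2(sin θ sin δ cos φ₁, cos δ − sin φ₁ sin φ₂) = 36.13917°

40.614°S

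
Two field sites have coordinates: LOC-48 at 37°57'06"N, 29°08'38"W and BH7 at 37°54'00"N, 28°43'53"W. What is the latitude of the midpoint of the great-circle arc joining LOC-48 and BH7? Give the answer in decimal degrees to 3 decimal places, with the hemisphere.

37.926°N

LOC-48: φ = +37.95167°, λ = -29.14389°
BH7: φ = +37.90000°, λ = -28.73139°
Bx = cos φ₂ cos Δλ = 0.789064,  By = cos φ₂ sin Δλ = 0.005681
φₘ = atan2(sin φ₁ + sin φ₂, √((cos φ₁ + Bx)² + By²)) = 37.92601°
λₘ = λ₁ + atan2(By, cos φ₁ + Bx) = -28.93757°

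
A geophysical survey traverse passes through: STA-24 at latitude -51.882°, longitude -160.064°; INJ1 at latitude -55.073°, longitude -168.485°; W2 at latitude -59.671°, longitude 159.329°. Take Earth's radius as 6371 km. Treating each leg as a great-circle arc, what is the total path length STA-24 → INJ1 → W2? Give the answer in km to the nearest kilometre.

STA-24→INJ1: c = 0.103591 rad, d = 659.98 km
INJ1→W2: c = 0.309938 rad, d = 1974.62 km
Total = 659.98 + 1974.62 = 2634.59 km

2635 km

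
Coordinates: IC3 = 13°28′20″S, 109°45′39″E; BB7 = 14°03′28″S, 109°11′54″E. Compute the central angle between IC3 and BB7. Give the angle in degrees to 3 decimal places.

IC3: φ = -13.47222°, λ = +109.76083°
BB7: φ = -14.05778°, λ = +109.19833°
Δφ = -0.5856°,  Δλ = -0.5625°
a = sin²(Δφ/2) + cos φ₁ cos φ₂ sin²(Δλ/2) = 0.000049
c = 2·arcsin(√a) = 0.013978 rad = 0.8009°

0.801°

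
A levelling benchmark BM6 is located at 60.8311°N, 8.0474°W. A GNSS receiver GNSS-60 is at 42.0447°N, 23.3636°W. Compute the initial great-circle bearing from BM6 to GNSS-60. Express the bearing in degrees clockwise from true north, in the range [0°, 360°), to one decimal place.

213.3°

Δλ = -15.3162°
y = sin Δλ · cos φ₂ = -0.196161
x = cos φ₁ sin φ₂ − sin φ₁ cos φ₂ cos Δλ = -0.299010
θ = atan2(y, x) = -146.7338° → 213.2662° (mod 360°)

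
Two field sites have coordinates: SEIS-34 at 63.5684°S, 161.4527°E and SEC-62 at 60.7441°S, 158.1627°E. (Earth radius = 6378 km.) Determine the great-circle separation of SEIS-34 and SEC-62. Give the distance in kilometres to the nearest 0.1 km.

Δφ = 2.8243°,  Δλ = -3.2900°
a = sin²(Δφ/2) + cos φ₁ cos φ₂ sin²(Δλ/2) = 0.000787
c = 2·arcsin(√a) = 0.056100 rad = 3.2143°
d = R·c = 6378 × 0.056100 = 357.8 km

357.8 km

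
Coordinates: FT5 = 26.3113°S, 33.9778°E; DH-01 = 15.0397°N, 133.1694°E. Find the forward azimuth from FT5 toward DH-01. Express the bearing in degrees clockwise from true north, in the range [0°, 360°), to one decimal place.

Δλ = 99.1916°
y = sin Δλ · cos φ₂ = 0.953346
x = cos φ₁ sin φ₂ − sin φ₁ cos φ₂ cos Δλ = 0.164227
θ = atan2(y, x) = 80.2259° → 80.2259° (mod 360°)

80.2°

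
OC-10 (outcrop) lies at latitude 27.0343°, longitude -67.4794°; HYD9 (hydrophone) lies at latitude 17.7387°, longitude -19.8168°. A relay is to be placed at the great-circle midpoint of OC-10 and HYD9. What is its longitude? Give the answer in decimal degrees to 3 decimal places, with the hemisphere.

42.801°W

Bx = cos φ₂ cos Δλ = 0.641474,  By = cos φ₂ sin Δλ = 0.704047
φₘ = atan2(sin φ₁ + sin φ₂, √((cos φ₁ + Bx)² + By²)) = 24.23905°
λₘ = λ₁ + atan2(By, cos φ₁ + Bx) = -42.80070°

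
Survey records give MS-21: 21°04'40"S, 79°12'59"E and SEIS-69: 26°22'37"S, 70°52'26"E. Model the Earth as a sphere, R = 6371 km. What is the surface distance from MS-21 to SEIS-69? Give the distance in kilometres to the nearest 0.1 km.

MS-21: φ = -21.07778°, λ = +79.21639°
SEIS-69: φ = -26.37694°, λ = +70.87389°
Δφ = -5.2992°,  Δλ = -8.3425°
a = sin²(Δφ/2) + cos φ₁ cos φ₂ sin²(Δλ/2) = 0.006560
c = 2·arcsin(√a) = 0.162163 rad = 9.2912°
d = R·c = 6371 × 0.162163 = 1033.1 km

1033.1 km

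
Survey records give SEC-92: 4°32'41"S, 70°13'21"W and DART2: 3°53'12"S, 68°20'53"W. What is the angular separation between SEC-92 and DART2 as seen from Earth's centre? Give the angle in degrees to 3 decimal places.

SEC-92: φ = -4.54472°, λ = -70.22250°
DART2: φ = -3.88667°, λ = -68.34806°
Δφ = 0.6581°,  Δλ = 1.8744°
a = sin²(Δφ/2) + cos φ₁ cos φ₂ sin²(Δλ/2) = 0.000299
c = 2·arcsin(√a) = 0.034589 rad = 1.9818°

1.982°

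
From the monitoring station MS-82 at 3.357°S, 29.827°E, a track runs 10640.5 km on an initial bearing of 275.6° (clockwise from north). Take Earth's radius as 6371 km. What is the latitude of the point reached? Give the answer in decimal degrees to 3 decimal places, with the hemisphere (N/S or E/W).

δ = d/R = 10640.5/6371 = 1.670146 rad
φ₂ = arcsin(sin φ₁ cos δ + cos φ₁ sin δ cos θ)
   = arcsin(-0.05856·-0.09919 + 0.99828·0.99507·0.09758) = 5.89716°
λ₂ = λ₁ + atan2(sin θ sin δ cos φ₁, cos δ − sin φ₁ sin φ₂) = -65.55679°

5.897°N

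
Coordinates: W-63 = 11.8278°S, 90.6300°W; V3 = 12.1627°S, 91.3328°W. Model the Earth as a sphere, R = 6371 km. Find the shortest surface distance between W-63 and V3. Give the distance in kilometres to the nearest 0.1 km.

Δφ = -0.3349°,  Δλ = -0.7028°
a = sin²(Δφ/2) + cos φ₁ cos φ₂ sin²(Δλ/2) = 0.000045
c = 2·arcsin(√a) = 0.013346 rad = 0.7647°
d = R·c = 6371 × 0.013346 = 85.0 km

85.0 km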